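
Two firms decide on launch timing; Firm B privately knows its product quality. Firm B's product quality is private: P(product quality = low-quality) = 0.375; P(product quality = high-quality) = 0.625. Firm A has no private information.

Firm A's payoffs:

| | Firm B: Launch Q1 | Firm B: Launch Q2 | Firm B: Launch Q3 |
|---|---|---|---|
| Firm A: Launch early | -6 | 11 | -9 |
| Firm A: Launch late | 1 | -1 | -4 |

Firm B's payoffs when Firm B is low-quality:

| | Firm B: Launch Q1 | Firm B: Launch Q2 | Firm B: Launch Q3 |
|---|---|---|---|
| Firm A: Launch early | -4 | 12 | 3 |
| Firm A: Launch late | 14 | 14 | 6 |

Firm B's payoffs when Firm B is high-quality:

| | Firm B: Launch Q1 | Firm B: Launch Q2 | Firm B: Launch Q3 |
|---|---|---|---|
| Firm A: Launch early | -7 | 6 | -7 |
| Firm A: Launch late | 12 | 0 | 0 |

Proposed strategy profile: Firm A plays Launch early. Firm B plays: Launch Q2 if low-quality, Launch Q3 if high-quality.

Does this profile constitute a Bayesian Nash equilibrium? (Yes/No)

No

Firm A plays Launch early: E[Launch early] = 0.375·(11) + 0.625·(-9) = -1.5; E[Launch late] = -2.875. Best-responding. ✓
Firm B (product quality low-quality), facing Launch early: Launch Q1 gives -4, Launch Q2 gives 12, Launch Q3 gives 3. Proposed Launch Q2 is best. ✓
Firm B (product quality high-quality), facing Launch early: Launch Q1 gives -7, Launch Q2 gives 6, Launch Q3 gives -7. Proposed Launch Q3 is not best — profitable deviation exists. ✗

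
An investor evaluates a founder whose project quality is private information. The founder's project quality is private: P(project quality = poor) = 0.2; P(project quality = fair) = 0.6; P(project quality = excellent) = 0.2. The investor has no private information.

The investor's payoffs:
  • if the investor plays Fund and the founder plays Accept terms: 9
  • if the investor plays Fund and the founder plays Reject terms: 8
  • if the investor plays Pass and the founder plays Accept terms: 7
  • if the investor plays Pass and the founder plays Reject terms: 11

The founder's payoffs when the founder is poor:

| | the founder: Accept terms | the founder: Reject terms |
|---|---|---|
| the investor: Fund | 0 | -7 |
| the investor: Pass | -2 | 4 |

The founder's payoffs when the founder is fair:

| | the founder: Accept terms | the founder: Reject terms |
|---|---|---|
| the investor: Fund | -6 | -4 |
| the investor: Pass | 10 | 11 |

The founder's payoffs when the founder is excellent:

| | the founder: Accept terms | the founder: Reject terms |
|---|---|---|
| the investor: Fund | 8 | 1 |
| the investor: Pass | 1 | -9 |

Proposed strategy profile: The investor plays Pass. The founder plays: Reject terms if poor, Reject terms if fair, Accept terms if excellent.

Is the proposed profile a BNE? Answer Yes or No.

A profile is a BNE iff every type of every player is best-responding given beliefs about the other side.
The investor plays Pass: E[Pass] = 0.2·(11) + 0.6·(11) + 0.2·(7) = 10.2; E[Fund] = 8.2. Best-responding. ✓
The founder (project quality poor), facing Pass: Accept terms gives -2, Reject terms gives 4. Proposed Reject terms is best. ✓
The founder (project quality fair), facing Pass: Accept terms gives 10, Reject terms gives 11. Proposed Reject terms is best. ✓
The founder (project quality excellent), facing Pass: Accept terms gives 1, Reject terms gives -9. Proposed Accept terms is best. ✓

Yes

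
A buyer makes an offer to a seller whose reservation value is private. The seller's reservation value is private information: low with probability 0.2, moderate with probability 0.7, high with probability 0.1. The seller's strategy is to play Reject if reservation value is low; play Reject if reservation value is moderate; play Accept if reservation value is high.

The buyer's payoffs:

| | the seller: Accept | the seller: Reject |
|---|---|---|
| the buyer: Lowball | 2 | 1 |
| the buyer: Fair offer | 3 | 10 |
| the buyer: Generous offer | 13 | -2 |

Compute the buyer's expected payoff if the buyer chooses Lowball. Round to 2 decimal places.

1.10

Take the expectation over the seller's reservation value, weighting each type's action by its prior probability.
E[Lowball] = 0.2·1 + 0.7·1 + 0.1·2 = 0.2 + 0.7 + 0.2 = 1.1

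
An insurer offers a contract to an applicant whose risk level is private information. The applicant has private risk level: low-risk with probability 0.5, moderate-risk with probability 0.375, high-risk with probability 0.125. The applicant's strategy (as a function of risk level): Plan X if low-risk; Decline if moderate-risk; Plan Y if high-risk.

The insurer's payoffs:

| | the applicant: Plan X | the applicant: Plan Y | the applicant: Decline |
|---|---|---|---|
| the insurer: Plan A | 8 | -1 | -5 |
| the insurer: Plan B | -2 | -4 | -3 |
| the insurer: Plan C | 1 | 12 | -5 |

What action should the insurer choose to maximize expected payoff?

E[Plan A] = 0.5·(8) + 0.375·(-5) + 0.125·(-1) = 2
E[Plan B] = 0.5·(-2) + 0.375·(-3) + 0.125·(-4) = -2.625
E[Plan C] = 0.5·(1) + 0.375·(-5) + 0.125·(12) = 0.125
Best response: Plan A (2 is the largest).

Plan A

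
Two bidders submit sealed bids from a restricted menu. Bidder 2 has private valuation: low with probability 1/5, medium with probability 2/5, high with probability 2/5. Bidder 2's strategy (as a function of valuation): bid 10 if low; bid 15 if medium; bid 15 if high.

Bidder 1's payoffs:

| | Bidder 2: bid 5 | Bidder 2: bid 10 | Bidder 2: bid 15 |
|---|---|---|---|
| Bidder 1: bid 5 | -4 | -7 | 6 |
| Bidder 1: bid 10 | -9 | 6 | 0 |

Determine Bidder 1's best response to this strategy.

E[bid 5] = 1/5·(-7) + 2/5·(6) + 2/5·(6) = 17/5
E[bid 10] = 1/5·(6) + 2/5·(0) + 2/5·(0) = 6/5
Best response: bid 5 (17/5 is the largest).

bid 5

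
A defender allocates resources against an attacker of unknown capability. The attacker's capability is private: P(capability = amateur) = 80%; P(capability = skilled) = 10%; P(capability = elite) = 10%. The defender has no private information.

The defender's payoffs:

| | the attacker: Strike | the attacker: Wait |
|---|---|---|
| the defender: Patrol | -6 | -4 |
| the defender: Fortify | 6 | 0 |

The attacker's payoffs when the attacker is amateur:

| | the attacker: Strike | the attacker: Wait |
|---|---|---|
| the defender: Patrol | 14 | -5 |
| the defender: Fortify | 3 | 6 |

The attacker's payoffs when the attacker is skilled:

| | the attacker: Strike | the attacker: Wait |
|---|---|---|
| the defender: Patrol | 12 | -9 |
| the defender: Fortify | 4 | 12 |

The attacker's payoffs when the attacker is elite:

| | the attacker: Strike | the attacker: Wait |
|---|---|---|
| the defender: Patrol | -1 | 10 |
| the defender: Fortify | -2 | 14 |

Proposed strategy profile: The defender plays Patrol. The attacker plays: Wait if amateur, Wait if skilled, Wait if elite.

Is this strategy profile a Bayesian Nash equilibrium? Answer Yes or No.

No

The defender plays Patrol: E[Patrol] = 0.8·(-4) + 0.1·(-4) + 0.1·(-4) = -4; E[Fortify] = 0. Not best-responding. ✗
The attacker (capability amateur), facing Patrol: Strike gives 14, Wait gives -5. Proposed Wait is not best — profitable deviation exists. ✗
The attacker (capability skilled), facing Patrol: Strike gives 12, Wait gives -9. Proposed Wait is not best — profitable deviation exists. ✗
The attacker (capability elite), facing Patrol: Strike gives -1, Wait gives 10. Proposed Wait is best. ✓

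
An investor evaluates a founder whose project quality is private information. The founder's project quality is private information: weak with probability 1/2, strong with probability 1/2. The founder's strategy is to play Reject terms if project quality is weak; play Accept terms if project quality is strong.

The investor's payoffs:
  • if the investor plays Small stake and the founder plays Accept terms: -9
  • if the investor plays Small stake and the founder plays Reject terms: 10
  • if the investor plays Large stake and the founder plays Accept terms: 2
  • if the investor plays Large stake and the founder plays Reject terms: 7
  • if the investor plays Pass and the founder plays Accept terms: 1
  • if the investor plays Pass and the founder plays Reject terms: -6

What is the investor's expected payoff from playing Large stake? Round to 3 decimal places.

4.500

Take the expectation over the founder's project quality, weighting each type's action by its prior probability.
E[Large stake] = 1/2·7 + 1/2·2 = 7/2 + 1 = 9/2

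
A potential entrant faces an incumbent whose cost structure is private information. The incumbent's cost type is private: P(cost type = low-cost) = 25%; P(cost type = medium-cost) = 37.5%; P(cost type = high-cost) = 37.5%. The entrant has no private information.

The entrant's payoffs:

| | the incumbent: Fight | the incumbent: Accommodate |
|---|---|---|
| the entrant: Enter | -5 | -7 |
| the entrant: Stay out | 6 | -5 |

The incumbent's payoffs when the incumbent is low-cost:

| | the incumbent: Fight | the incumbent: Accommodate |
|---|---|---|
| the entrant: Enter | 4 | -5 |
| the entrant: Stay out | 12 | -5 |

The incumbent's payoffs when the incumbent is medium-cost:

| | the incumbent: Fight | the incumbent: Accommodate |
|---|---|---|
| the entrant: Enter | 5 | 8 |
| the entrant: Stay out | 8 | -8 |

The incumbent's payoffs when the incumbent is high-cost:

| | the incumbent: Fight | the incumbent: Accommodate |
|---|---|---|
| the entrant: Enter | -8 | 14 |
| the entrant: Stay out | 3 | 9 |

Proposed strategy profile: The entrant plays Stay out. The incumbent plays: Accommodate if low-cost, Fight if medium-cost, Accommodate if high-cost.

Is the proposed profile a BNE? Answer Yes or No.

The entrant plays Stay out: E[Stay out] = 0.25·(-5) + 0.375·(6) + 0.375·(-5) = -0.875; E[Enter] = -6.25. Best-responding. ✓
The incumbent (cost type low-cost), facing Stay out: Fight gives 12, Accommodate gives -5. Proposed Accommodate is not best — profitable deviation exists. ✗
The incumbent (cost type medium-cost), facing Stay out: Fight gives 8, Accommodate gives -8. Proposed Fight is best. ✓
The incumbent (cost type high-cost), facing Stay out: Fight gives 3, Accommodate gives 9. Proposed Accommodate is best. ✓

No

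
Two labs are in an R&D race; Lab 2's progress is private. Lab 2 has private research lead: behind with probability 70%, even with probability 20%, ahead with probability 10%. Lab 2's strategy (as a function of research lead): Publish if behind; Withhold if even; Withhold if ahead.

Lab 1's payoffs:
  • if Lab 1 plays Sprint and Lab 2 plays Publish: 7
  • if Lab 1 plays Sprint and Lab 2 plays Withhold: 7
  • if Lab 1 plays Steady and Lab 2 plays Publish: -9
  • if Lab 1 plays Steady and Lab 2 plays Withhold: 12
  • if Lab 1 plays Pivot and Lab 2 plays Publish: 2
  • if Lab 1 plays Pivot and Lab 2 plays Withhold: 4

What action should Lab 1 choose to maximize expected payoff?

Compute Lab 1's expected payoff for each action, taking the expectation over Lab 2's type.
E[Sprint] = 0.7·(7) + 0.2·(7) + 0.1·(7) = 7
E[Steady] = 0.7·(-9) + 0.2·(12) + 0.1·(12) = -2.7
E[Pivot] = 0.7·(2) + 0.2·(4) + 0.1·(4) = 2.6
Best response: Sprint (7 is the largest).

Sprint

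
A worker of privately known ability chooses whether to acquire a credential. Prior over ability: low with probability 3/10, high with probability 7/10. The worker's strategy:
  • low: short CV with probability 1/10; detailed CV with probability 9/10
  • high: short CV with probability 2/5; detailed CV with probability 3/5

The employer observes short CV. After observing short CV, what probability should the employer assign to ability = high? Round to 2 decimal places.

0.90

Apply Bayes' rule using the sender's strategy as the likelihood.
P(short CV) = (3/10)·(1/10) + (7/10)·(2/5) = 31/100
P(high | short CV) = ((7/10)·(2/5)) / (31/100) = (7/25) / (31/100) = 28/31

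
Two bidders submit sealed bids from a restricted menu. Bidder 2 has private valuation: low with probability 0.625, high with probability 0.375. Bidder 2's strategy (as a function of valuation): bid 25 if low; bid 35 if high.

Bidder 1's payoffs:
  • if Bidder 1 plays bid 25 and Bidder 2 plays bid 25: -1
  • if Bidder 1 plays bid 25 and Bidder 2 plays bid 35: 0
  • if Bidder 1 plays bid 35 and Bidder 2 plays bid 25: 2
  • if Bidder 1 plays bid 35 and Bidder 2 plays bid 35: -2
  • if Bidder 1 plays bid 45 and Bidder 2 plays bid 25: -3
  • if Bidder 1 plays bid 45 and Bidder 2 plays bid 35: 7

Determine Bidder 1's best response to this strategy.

Compute Bidder 1's expected payoff for each action, taking the expectation over Bidder 2's type.
E[bid 25] = 0.625·(-1) + 0.375·(0) = -0.625
E[bid 35] = 0.625·(2) + 0.375·(-2) = 0.5
E[bid 45] = 0.625·(-3) + 0.375·(7) = 0.75
Best response: bid 45 (0.75 is the largest).

bid 45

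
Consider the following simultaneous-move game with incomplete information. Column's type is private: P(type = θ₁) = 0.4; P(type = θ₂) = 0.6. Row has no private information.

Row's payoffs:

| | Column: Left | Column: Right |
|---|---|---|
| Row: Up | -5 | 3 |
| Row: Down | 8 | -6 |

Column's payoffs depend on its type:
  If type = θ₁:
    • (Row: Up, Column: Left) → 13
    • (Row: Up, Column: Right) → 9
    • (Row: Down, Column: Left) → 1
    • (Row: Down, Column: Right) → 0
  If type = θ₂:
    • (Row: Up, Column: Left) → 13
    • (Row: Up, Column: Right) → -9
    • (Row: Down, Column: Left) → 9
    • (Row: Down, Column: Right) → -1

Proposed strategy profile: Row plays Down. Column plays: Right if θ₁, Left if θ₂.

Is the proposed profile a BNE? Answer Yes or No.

No

Row plays Down: E[Down] = 0.4·(-6) + 0.6·(8) = 2.4; E[Up] = -1.8. Best-responding. ✓
Column (type θ₁), facing Down: Left gives 1, Right gives 0. Proposed Right is not best — profitable deviation exists. ✗
Column (type θ₂), facing Down: Left gives 9, Right gives -1. Proposed Left is best. ✓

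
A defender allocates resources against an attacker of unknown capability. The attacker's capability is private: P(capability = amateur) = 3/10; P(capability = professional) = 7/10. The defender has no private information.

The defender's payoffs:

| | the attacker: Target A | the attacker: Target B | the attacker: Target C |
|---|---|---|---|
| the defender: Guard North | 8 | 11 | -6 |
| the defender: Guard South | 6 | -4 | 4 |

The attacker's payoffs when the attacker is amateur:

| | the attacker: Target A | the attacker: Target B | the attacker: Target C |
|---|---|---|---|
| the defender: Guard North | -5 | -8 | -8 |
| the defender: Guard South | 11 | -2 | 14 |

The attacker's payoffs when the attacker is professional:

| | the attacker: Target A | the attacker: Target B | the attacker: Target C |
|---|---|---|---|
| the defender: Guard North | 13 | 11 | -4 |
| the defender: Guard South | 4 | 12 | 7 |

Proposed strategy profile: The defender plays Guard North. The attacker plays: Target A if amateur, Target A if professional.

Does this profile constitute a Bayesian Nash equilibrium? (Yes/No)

The defender plays Guard North: E[Guard North] = 3/10·(8) + 7/10·(8) = 8; E[Guard South] = 6. Best-responding. ✓
The attacker (capability amateur), facing Guard North: Target A gives -5, Target B gives -8, Target C gives -8. Proposed Target A is best. ✓
The attacker (capability professional), facing Guard North: Target A gives 13, Target B gives 11, Target C gives -4. Proposed Target A is best. ✓

Yes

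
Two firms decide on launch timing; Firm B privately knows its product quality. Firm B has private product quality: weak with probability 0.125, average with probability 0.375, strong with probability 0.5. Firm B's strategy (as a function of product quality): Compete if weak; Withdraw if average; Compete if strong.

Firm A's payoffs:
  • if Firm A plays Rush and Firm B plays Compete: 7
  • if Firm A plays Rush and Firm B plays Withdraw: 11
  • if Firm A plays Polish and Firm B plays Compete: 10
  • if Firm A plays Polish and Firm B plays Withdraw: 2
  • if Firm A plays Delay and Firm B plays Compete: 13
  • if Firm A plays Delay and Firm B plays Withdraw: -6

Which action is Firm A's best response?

Rush

E[Rush] = 0.125·(7) + 0.375·(11) + 0.5·(7) = 8.5
E[Polish] = 0.125·(10) + 0.375·(2) + 0.5·(10) = 7
E[Delay] = 0.125·(13) + 0.375·(-6) + 0.5·(13) = 5.875
Best response: Rush (8.5 is the largest).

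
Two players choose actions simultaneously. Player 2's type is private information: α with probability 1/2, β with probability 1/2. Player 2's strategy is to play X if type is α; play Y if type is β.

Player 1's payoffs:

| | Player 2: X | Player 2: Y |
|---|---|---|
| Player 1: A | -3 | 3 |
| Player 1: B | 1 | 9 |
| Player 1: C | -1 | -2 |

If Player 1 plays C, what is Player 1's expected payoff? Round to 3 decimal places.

E[C] = 1/2·(-1) + 1/2·(-2) = (-1/2) + (-1) = -3/2

-1.500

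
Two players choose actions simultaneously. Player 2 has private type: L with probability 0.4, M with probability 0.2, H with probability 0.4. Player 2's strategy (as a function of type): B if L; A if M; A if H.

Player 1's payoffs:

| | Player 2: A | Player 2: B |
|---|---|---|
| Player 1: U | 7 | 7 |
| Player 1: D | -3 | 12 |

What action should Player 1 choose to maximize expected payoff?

U

E[U] = 0.4·(7) + 0.2·(7) + 0.4·(7) = 7
E[D] = 0.4·(12) + 0.2·(-3) + 0.4·(-3) = 3
Best response: U (7 is the largest).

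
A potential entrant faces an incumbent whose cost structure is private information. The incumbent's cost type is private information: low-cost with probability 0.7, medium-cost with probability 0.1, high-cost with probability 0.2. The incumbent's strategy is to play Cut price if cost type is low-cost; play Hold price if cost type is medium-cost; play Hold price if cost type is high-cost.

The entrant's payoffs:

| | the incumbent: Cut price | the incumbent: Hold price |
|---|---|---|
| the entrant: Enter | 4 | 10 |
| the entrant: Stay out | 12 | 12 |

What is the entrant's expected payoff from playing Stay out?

E[Stay out] = 0.7·12 + 0.1·12 + 0.2·12 = 8.4 + 1.2 + 2.4 = 12

12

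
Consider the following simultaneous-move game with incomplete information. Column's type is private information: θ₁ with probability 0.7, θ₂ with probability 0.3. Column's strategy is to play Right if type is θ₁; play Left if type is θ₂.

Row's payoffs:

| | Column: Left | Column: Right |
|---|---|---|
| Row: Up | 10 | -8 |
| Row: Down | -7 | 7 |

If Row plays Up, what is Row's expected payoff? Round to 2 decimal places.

E[Up] = 0.7·(-8) + 0.3·10 = (-5.6) + 3 = -2.6

-2.60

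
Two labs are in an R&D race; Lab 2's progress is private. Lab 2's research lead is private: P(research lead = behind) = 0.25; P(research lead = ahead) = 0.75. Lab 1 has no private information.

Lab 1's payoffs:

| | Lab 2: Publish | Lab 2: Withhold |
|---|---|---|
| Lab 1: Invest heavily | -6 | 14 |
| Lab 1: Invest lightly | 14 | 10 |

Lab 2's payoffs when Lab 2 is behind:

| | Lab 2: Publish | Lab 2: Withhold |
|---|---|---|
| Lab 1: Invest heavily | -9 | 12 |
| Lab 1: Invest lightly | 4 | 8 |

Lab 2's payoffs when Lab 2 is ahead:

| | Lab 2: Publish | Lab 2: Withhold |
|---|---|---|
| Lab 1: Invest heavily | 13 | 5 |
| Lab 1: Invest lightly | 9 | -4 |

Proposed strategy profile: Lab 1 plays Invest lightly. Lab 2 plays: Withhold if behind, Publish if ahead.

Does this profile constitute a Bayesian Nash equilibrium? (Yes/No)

Yes

A profile is a BNE iff every type of every player is best-responding given beliefs about the other side.
Lab 1 plays Invest lightly: E[Invest lightly] = 0.25·(10) + 0.75·(14) = 13; E[Invest heavily] = -1. Best-responding. ✓
Lab 2 (research lead behind), facing Invest lightly: Publish gives 4, Withhold gives 8. Proposed Withhold is best. ✓
Lab 2 (research lead ahead), facing Invest lightly: Publish gives 9, Withhold gives -4. Proposed Publish is best. ✓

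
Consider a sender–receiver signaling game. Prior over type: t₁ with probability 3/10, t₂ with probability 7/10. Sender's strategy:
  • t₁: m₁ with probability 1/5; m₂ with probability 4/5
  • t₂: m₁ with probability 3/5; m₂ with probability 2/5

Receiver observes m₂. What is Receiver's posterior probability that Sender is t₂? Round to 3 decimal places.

P(m₂) = (3/10)·(4/5) + (7/10)·(2/5) = 13/25
P(t₂ | m₂) = ((7/10)·(2/5)) / (13/25) = (7/25) / (13/25) = 7/13

0.538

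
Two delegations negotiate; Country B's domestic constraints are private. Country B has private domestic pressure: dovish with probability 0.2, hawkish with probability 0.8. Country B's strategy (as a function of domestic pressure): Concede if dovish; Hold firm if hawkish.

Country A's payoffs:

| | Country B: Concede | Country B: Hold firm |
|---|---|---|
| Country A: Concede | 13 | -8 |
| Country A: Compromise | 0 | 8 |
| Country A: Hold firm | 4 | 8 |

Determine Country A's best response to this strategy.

E[Concede] = 0.2·(13) + 0.8·(-8) = -3.8
E[Compromise] = 0.2·(0) + 0.8·(8) = 6.4
E[Hold firm] = 0.2·(4) + 0.8·(8) = 7.2
Best response: Hold firm (7.2 is the largest).

Hold firm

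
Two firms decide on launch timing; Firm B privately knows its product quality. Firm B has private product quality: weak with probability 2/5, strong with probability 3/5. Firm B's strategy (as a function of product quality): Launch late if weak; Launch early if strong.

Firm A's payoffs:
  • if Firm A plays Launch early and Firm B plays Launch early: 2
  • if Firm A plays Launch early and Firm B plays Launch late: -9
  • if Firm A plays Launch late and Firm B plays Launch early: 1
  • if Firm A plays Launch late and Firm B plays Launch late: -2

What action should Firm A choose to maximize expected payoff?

Compute Firm A's expected payoff for each action, taking the expectation over Firm B's type.
E[Launch early] = 2/5·(-9) + 3/5·(2) = -12/5
E[Launch late] = 2/5·(-2) + 3/5·(1) = -1/5
Best response: Launch late (-1/5 is the largest).

Launch late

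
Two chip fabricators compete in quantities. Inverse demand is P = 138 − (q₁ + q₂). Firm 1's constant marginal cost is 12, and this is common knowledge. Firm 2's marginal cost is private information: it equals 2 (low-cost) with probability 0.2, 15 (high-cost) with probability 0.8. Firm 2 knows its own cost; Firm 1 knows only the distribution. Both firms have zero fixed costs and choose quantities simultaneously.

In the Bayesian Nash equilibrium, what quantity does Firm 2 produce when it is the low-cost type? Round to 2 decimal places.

Type-c best response for Firm 2: q₂(c) = (138 − c)/2 − q₁/2.
Firm 1 maximizes expected profit; its first-order condition is 138 − 2q₁ − E[q₂] − 12 = 0.
Substituting E[q₂] and solving: E[c₂] = 12.4, so q₁ = (138 − 2·12 + 12.4)/3 = 42.1333.
q₂(low-cost) = (138 − 2 − 42.1333)/2 = 46.9333.

46.93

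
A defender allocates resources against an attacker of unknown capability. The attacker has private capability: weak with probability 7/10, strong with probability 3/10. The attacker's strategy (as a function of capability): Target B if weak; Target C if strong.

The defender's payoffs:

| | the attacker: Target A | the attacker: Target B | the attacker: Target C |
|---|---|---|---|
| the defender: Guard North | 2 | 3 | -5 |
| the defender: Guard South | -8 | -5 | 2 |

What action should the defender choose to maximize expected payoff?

Guard North

E[Guard North] = 7/10·(3) + 3/10·(-5) = 3/5
E[Guard South] = 7/10·(-5) + 3/10·(2) = -29/10
Best response: Guard North (3/5 is the largest).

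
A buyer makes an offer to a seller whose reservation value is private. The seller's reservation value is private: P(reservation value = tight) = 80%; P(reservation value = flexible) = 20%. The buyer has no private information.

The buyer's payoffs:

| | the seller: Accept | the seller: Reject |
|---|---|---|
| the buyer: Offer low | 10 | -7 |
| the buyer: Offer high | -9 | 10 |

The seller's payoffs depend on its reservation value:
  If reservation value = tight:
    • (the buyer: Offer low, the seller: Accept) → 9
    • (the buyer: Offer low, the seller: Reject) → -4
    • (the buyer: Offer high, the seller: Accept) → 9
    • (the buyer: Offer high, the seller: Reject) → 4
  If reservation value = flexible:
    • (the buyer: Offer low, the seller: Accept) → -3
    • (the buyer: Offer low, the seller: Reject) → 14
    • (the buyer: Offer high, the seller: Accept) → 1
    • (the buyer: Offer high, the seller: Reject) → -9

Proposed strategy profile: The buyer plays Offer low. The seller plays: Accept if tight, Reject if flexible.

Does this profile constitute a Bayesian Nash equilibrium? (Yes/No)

A profile is a BNE iff every type of every player is best-responding given beliefs about the other side.
The buyer plays Offer low: E[Offer low] = 0.8·(10) + 0.2·(-7) = 6.6; E[Offer high] = -5.2. Best-responding. ✓
The seller (reservation value tight), facing Offer low: Accept gives 9, Reject gives -4. Proposed Accept is best. ✓
The seller (reservation value flexible), facing Offer low: Accept gives -3, Reject gives 14. Proposed Reject is best. ✓

Yes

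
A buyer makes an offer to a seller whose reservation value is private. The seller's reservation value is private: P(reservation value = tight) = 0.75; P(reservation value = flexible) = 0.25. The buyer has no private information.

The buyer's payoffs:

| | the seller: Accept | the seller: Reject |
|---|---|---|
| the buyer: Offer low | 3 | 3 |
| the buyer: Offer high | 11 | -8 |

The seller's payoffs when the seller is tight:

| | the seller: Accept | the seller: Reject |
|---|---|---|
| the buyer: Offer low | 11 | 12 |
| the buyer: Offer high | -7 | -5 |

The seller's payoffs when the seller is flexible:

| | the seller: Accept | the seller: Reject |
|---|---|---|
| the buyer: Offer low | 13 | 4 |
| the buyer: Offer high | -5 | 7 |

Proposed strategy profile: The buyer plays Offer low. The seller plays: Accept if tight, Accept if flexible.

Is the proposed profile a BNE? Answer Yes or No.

The buyer plays Offer low: E[Offer low] = 0.75·(3) + 0.25·(3) = 3; E[Offer high] = 11. Not best-responding. ✗
The seller (reservation value tight), facing Offer low: Accept gives 11, Reject gives 12. Proposed Accept is not best — profitable deviation exists. ✗
The seller (reservation value flexible), facing Offer low: Accept gives 13, Reject gives 4. Proposed Accept is best. ✓

No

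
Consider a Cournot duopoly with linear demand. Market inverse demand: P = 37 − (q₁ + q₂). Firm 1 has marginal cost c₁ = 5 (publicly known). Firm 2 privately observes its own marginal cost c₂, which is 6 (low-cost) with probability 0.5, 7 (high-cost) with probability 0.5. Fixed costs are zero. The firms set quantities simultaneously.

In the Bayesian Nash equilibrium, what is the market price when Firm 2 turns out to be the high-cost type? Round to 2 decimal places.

Each type of Firm 2 best-responds to q₁; Firm 1 best-responds to the expected q₂ over Firm 2's types.
Firm 2 with cost c maximizes (37 − (q₁+q₂) − c)·q₂, giving q₂(c) = (37 − c − q₁)/2.
E[c₂] = 0.5·6 + 0.5·7 = 6.5
Firm 1's FOC against E[q₂] yields q₁ = (37 − 2·5 + E[c₂])/3 = (37 − 10 + 6.5)/3 = 11.1667.
q₂(high-cost) = 9.41667, so P = 37 − (11.1667 + 9.41667) = 16.4167.

16.42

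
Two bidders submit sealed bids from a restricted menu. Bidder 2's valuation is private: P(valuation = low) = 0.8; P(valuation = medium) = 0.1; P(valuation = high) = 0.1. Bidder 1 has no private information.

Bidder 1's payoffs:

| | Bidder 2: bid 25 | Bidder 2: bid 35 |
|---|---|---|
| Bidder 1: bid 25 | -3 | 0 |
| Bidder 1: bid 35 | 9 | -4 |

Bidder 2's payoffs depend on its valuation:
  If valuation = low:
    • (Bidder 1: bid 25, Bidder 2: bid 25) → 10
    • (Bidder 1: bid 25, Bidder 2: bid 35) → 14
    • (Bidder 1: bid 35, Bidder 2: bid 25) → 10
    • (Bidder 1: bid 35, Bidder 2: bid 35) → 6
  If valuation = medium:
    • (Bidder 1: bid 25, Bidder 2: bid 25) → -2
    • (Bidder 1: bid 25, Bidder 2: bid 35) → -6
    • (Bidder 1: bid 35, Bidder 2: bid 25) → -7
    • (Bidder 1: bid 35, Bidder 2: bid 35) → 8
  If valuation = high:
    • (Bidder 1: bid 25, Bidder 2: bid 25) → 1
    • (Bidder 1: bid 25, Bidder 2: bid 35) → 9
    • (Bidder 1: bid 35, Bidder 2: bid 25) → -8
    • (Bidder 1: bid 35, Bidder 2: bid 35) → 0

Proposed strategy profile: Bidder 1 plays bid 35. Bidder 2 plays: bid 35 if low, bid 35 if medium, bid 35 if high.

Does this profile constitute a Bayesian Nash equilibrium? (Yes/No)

Bidder 1 plays bid 35: E[bid 35] = 0.8·(-4) + 0.1·(-4) + 0.1·(-4) = -4; E[bid 25] = 0. Not best-responding. ✗
Bidder 2 (valuation low), facing bid 35: bid 25 gives 10, bid 35 gives 6. Proposed bid 35 is not best — profitable deviation exists. ✗
Bidder 2 (valuation medium), facing bid 35: bid 25 gives -7, bid 35 gives 8. Proposed bid 35 is best. ✓
Bidder 2 (valuation high), facing bid 35: bid 25 gives -8, bid 35 gives 0. Proposed bid 35 is best. ✓

No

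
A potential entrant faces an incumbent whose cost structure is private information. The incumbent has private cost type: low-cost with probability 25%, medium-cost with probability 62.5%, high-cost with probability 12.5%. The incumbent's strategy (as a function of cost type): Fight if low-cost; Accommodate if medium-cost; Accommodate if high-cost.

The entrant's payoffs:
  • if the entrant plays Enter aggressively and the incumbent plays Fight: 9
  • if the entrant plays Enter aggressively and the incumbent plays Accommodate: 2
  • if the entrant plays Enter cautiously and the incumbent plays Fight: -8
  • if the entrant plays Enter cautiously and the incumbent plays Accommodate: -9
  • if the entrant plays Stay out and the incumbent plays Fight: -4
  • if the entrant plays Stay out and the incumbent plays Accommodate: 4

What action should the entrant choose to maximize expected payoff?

E[Enter aggressively] = 0.25·(9) + 0.625·(2) + 0.125·(2) = 3.75
E[Enter cautiously] = 0.25·(-8) + 0.625·(-9) + 0.125·(-9) = -8.75
E[Stay out] = 0.25·(-4) + 0.625·(4) + 0.125·(4) = 2
Best response: Enter aggressively (3.75 is the largest).

Enter aggressively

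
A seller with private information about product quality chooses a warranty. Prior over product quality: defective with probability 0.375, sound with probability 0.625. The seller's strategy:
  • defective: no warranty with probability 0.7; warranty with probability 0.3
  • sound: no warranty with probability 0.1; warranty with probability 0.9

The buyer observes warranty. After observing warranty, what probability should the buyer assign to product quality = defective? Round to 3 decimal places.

0.167

Apply Bayes' rule using the sender's strategy as the likelihood.
P(warranty) = 0.375·0.3 + 0.625·0.9 = 0.675
P(defective | warranty) = (0.375·0.3) / 0.675 = 0.1125 / 0.675 = 0.166667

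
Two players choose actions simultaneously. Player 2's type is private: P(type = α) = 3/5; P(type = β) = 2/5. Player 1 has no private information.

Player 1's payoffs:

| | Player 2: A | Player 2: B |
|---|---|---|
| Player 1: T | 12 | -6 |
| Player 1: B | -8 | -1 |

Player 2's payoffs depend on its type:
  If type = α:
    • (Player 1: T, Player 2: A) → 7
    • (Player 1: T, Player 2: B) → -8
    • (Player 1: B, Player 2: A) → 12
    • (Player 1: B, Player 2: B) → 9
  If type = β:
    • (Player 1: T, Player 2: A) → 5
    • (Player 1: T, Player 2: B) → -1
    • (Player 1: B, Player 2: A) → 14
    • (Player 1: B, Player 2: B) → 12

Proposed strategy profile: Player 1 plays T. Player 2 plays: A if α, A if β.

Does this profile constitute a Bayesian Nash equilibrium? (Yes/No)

Player 1 plays T: E[T] = 3/5·(12) + 2/5·(12) = 12; E[B] = -8. Best-responding. ✓
Player 2 (type α), facing T: A gives 7, B gives -8. Proposed A is best. ✓
Player 2 (type β), facing T: A gives 5, B gives -1. Proposed A is best. ✓

Yes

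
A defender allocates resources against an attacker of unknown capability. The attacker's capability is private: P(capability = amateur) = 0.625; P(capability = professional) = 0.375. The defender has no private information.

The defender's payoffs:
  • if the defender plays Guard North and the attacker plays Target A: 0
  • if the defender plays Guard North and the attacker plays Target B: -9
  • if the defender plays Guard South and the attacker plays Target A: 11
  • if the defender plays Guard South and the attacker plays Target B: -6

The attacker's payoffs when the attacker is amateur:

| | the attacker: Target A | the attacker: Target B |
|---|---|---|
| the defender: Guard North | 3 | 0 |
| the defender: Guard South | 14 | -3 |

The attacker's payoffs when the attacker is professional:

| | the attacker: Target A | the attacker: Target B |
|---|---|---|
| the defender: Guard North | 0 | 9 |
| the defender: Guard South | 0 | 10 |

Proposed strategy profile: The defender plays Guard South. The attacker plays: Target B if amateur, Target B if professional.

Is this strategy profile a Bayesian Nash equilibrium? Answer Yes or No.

No

The defender plays Guard South: E[Guard South] = 0.625·(-6) + 0.375·(-6) = -6; E[Guard North] = -9. Best-responding. ✓
The attacker (capability amateur), facing Guard South: Target A gives 14, Target B gives -3. Proposed Target B is not best — profitable deviation exists. ✗
The attacker (capability professional), facing Guard South: Target A gives 0, Target B gives 10. Proposed Target B is best. ✓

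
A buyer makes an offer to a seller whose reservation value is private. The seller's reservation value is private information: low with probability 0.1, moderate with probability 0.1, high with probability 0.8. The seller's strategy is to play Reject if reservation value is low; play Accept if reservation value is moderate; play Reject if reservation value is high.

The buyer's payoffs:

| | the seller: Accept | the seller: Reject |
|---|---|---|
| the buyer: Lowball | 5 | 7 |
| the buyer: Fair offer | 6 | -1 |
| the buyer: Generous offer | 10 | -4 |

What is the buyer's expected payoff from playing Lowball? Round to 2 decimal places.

6.80

E[Lowball] = 0.1·7 + 0.1·5 + 0.8·7 = 0.7 + 0.5 + 5.6 = 6.8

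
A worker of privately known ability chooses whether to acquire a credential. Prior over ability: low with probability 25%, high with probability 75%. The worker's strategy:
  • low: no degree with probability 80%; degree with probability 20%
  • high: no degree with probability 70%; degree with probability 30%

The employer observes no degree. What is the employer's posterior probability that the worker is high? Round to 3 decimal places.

0.724

P(no degree) = 0.25·0.8 + 0.75·0.7 = 0.725
P(high | no degree) = (0.75·0.7) / 0.725 = 0.525 / 0.725 = 0.724138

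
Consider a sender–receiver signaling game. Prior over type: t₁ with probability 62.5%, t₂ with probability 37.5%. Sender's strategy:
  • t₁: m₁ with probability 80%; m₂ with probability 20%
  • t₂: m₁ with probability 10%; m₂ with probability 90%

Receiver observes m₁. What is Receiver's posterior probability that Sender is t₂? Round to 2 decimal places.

P(m₁) = 0.625·0.8 + 0.375·0.1 = 0.5375
P(t₂ | m₁) = (0.375·0.1) / 0.5375 = 0.0375 / 0.5375 = 0.0697674

0.07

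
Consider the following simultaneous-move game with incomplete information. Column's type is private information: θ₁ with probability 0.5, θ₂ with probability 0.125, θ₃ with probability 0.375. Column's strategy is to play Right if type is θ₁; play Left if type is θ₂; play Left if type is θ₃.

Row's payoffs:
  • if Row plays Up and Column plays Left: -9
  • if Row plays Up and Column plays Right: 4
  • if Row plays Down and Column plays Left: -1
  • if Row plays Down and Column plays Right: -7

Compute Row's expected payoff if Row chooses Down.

-4

E[Down] = 0.5·(-7) + 0.125·(-1) + 0.375·(-1) = (-3.5) + (-0.125) + (-0.375) = -4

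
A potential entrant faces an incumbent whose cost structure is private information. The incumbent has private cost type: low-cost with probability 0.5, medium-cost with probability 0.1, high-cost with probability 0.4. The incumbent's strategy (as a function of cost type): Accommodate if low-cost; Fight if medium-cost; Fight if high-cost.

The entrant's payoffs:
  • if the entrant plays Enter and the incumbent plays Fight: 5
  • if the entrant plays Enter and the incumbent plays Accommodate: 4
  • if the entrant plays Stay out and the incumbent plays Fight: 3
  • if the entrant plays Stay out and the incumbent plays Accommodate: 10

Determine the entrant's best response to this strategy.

Compute the entrant's expected payoff for each action, taking the expectation over the incumbent's type.
E[Enter] = 0.5·(4) + 0.1·(5) + 0.4·(5) = 4.5
E[Stay out] = 0.5·(10) + 0.1·(3) + 0.4·(3) = 6.5
Best response: Stay out (6.5 is the largest).

Stay out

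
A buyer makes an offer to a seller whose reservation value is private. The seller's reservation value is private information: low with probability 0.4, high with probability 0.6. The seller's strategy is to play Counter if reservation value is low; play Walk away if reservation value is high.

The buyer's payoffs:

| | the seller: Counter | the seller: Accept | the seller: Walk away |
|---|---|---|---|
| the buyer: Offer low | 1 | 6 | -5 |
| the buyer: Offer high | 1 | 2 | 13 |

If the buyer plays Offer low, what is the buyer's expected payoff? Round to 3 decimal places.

E[Offer low] = 0.4·1 + 0.6·(-5) = 0.4 + (-3) = -2.6

-2.600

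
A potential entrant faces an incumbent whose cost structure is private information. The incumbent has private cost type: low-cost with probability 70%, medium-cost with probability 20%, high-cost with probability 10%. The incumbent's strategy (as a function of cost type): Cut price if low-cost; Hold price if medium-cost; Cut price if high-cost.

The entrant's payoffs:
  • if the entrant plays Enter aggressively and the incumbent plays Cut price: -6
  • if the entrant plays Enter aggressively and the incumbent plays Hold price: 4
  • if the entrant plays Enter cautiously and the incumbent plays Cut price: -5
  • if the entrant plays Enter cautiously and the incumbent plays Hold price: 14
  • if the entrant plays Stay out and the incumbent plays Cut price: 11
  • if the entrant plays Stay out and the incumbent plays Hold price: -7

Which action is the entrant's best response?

Compute the entrant's expected payoff for each action, taking the expectation over the incumbent's type.
E[Enter aggressively] = 0.7·(-6) + 0.2·(4) + 0.1·(-6) = -4
E[Enter cautiously] = 0.7·(-5) + 0.2·(14) + 0.1·(-5) = -1.2
E[Stay out] = 0.7·(11) + 0.2·(-7) + 0.1·(11) = 7.4
Best response: Stay out (7.4 is the largest).

Stay out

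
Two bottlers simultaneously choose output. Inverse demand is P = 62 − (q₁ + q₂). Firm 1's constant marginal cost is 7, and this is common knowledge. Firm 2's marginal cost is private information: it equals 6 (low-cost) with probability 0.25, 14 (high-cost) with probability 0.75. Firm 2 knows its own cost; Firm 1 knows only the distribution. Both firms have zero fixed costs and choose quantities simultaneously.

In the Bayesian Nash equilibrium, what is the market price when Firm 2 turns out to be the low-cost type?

24

Firm 2 with cost c maximizes (62 − (q₁+q₂) − c)·q₂, giving q₂(c) = (62 − c − q₁)/2.
E[c₂] = 0.25·6 + 0.75·14 = 12
Firm 1's FOC against E[q₂] yields q₁ = (62 − 2·7 + E[c₂])/3 = (62 − 14 + 12)/3 = 20.
q₂(low-cost) = 18, so P = 62 − (20 + 18) = 24.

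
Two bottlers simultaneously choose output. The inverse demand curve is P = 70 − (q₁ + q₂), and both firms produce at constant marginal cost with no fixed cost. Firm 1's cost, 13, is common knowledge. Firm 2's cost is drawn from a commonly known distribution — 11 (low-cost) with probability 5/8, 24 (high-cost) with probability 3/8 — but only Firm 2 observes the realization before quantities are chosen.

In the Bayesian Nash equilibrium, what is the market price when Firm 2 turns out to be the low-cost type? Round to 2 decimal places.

Firm 2 with cost c maximizes (70 − (q₁+q₂) − c)·q₂, giving q₂(c) = (70 − c − q₁)/2.
E[c₂] = 5/8·11 + 3/8·24 = 15.875
Firm 1's FOC against E[q₂] yields q₁ = (70 − 2·13 + E[c₂])/3 = (70 − 26 + 15.875)/3 = 19.9583.
q₂(low-cost) = 19.5208, so P = 70 − (19.9583 + 19.5208) = 30.5208.

30.52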